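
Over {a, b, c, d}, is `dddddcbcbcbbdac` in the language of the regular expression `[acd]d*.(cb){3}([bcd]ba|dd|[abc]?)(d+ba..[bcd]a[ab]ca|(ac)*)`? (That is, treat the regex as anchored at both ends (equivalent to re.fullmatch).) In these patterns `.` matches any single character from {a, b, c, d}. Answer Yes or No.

No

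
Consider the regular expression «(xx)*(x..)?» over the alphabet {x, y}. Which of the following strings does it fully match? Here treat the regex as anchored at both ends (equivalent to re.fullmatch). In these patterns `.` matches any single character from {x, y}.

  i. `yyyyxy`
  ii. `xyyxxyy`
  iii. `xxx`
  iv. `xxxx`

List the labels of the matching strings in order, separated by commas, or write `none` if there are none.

iii, iv

i → no match
ii → no match
iii → match
iv → match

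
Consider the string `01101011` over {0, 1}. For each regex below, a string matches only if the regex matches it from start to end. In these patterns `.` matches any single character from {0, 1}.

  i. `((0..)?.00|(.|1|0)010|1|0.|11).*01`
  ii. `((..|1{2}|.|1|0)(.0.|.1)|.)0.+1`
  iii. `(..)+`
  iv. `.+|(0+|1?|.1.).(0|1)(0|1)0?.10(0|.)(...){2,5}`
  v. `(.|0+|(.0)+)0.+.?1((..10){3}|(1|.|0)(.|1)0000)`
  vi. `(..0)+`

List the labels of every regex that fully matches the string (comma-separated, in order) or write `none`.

i → no match — must end with `01`
ii → match
iii → match
iv → match
v → no match
vi → no match — must end with `0`

ii, iii, iv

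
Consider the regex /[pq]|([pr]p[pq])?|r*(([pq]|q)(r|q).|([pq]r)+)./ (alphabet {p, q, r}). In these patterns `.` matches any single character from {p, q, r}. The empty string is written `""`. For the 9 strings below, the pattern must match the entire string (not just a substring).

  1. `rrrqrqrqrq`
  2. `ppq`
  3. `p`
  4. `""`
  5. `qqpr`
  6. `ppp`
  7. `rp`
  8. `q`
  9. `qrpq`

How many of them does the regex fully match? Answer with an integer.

8

1 → match
2 → match
3 → match
4 → match
5 → match
6 → match
7 → no match
8 → match
9 → match
Total matched: 8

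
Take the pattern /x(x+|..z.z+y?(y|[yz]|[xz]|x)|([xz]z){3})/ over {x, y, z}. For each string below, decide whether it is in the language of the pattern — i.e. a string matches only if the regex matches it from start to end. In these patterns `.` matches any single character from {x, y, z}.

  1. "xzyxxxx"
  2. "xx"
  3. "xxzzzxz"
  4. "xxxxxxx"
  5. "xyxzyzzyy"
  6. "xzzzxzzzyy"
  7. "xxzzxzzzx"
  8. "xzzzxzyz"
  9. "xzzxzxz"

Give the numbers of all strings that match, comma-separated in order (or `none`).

2, 3, 4, 5, 6, 7, 8, 9

1 → no match
2 → match
3 → match
4 → match
5 → match
6 → match
7 → match
8 → match
9 → match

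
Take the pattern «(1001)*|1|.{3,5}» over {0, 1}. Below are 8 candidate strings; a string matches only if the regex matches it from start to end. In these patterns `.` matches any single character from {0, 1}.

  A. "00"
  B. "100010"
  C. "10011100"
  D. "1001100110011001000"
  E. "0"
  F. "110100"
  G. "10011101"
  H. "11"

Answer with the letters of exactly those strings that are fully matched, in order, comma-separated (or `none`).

none

A → no match
B → no match
C → no match
D → no match
E → no match
F → no match
G → no match
H → no match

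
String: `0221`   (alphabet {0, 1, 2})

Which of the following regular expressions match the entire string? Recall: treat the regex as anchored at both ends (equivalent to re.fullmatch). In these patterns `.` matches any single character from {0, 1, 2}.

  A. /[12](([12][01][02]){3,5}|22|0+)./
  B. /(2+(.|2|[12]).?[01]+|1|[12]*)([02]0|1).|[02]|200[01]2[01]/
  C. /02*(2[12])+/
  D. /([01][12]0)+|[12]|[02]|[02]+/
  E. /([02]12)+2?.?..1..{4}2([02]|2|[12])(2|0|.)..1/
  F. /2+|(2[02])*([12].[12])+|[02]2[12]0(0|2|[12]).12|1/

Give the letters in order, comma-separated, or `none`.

C

A → no match
B → no match
C → match
D → no match
E → no match
F → no match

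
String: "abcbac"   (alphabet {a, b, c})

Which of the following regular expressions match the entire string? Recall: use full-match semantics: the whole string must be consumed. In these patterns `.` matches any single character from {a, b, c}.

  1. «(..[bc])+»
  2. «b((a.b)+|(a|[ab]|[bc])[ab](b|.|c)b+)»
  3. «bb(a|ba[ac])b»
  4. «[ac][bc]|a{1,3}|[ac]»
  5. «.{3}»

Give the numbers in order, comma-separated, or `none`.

1

1 → match
2 → no match — must start with "b"
3 → no match — must start with "bb"
4 → no match
5 → no match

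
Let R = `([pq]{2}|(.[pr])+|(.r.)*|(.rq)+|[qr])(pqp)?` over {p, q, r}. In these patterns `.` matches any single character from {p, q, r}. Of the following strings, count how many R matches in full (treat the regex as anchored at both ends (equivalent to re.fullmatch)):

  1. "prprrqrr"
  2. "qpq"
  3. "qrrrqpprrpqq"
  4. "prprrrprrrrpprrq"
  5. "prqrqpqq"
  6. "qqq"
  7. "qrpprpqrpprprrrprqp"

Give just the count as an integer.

0

1 → no match
2 → no match
3 → no match
4 → no match
5 → no match
6 → no match
7 → no match
Total matched: 0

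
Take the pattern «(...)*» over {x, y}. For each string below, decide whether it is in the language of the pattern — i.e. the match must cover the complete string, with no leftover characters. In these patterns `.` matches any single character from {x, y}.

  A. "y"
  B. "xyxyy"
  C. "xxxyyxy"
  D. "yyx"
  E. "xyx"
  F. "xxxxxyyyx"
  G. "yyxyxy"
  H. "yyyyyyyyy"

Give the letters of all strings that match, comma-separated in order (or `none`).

D, E, F, G, H

A. "y" → no match
B. "xyxyy" → no match
C. "xxxyyxy" → no match
D. "yyx" → match
E. "xyx" → match
F. "xxxxxyyyx" → match
G. "yyxyxy" → match
H. "yyyyyyyyy" → match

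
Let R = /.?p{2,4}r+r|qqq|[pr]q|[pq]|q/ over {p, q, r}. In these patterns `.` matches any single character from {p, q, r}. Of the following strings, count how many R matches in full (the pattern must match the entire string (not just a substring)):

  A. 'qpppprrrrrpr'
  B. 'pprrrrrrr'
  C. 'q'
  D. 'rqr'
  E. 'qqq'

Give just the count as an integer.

A → no match
B → match
C → match
D → no match
E → match
Total matched: 3

3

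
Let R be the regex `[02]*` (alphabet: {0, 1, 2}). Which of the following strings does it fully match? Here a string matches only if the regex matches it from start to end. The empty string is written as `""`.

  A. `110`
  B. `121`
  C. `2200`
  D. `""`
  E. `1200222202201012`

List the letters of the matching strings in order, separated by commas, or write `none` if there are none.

C, D

A → no match
B → no match
C → match
D → match
E → no match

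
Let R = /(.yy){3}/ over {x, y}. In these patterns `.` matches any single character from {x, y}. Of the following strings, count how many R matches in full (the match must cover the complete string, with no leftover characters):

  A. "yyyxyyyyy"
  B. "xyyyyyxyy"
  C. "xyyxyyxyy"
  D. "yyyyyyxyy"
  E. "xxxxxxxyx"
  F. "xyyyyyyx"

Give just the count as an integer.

A. "yyyxyyyyy" → match
B. "xyyyyyxyy" → match
C. "xyyxyyxyy" → match
D. "yyyyyyxyy" → match
E. "xxxxxxxyx" → no match — must end with "yy"
F. "xyyyyyyx" → no match — must end with "yy"
Total matched: 4

4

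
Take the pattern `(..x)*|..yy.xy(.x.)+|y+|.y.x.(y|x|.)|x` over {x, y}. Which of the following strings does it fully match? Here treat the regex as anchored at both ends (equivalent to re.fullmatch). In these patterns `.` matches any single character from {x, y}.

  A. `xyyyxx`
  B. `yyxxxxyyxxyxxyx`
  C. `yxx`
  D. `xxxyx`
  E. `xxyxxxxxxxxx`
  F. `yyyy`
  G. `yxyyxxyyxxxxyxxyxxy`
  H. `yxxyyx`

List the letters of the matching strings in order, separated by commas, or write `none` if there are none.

A → no match
B → match
C → match
D → no match
E → no match
F → match
G → match
H → match

B, C, F, G, H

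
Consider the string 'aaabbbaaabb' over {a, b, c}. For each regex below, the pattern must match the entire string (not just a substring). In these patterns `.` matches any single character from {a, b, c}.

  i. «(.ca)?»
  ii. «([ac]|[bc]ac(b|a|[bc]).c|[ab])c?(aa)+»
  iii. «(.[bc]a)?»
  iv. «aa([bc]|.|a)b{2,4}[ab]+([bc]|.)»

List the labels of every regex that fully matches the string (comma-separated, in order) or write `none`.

i → no match
ii → no match — must end with 'aa'
iii → no match
iv → match

iv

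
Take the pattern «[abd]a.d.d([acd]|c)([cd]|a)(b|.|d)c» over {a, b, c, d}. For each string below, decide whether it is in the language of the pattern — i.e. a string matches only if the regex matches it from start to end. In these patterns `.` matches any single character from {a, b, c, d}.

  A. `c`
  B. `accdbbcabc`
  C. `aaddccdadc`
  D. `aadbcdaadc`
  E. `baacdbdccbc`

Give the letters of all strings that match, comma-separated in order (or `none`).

none

A → no match
B → no match
C → no match
D → no match
E → no match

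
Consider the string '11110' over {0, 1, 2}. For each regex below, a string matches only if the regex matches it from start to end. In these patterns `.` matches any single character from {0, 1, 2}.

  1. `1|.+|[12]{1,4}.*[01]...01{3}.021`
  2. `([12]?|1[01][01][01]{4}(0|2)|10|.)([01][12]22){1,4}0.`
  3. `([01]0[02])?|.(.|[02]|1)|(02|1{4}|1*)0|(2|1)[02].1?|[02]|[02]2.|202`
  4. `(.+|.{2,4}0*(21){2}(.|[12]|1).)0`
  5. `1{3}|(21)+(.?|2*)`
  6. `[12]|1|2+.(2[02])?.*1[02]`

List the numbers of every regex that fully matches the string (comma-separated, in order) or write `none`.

1 → match
2 → no match
3 → match
4 → match
5 → no match
6 → no match

1, 3, 4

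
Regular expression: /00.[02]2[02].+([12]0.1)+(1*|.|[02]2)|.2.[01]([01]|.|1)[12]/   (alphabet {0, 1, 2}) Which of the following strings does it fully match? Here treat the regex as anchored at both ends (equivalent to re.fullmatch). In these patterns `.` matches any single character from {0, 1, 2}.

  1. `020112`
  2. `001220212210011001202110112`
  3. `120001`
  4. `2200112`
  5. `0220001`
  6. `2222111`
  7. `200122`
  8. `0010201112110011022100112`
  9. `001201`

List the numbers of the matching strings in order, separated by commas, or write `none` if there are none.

1, 2, 3

1 → match
2 → match
3 → match
4 → no match
5 → no match
6 → no match
7 → no match
8 → no match
9 → no match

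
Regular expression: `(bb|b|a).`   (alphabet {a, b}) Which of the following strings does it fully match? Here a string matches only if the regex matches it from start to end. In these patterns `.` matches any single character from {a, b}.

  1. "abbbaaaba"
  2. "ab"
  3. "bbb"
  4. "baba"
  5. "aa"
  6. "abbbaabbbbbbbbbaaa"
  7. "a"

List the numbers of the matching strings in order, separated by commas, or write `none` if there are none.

1 → no match
2 → match
3 → match
4 → no match
5 → match
6 → no match
7 → no match

2, 3, 5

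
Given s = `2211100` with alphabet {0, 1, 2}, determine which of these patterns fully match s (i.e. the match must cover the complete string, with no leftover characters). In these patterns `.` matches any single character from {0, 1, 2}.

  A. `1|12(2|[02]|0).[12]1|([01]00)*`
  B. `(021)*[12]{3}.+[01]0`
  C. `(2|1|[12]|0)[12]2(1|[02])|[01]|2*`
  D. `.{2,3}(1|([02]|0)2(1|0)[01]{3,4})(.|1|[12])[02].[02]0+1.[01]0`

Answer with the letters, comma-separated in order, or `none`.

A → no match
B → match
C → no match
D → no match

B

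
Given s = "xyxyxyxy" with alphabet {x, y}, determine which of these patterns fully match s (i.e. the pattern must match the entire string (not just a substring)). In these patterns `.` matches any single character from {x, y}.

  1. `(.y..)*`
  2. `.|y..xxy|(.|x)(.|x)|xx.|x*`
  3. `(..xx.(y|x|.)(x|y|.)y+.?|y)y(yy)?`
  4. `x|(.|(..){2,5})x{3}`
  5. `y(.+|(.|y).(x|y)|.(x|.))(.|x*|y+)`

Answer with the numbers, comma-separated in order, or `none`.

1

1 → match
2 → no match
3 → no match
4 → no match — must end with "x"
5 → no match — must start with "y"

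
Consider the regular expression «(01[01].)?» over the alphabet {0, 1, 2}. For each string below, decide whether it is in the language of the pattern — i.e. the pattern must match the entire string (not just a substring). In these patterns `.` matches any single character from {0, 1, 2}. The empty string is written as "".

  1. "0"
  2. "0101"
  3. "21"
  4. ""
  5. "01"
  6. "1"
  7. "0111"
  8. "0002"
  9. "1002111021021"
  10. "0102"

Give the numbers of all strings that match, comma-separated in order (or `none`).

2, 4, 7, 10

1 → no match
2 → match
3 → no match
4 → match
5 → no match
6 → no match
7 → match
8 → no match
9 → no match
10 → match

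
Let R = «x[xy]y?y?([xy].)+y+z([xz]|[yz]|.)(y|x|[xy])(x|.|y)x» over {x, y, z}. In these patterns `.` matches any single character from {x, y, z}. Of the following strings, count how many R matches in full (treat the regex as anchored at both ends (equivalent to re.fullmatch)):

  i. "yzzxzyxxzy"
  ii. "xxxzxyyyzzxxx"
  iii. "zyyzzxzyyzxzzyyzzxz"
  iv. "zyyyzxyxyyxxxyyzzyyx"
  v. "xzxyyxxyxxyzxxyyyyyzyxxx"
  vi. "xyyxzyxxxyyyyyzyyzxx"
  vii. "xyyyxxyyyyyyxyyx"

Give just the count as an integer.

1

i → no match — must start with "x"
ii → match
iii → no match — must start with "x"
iv → no match — must start with "x"
v → no match
vi → no match
vii → no match
Total matched: 1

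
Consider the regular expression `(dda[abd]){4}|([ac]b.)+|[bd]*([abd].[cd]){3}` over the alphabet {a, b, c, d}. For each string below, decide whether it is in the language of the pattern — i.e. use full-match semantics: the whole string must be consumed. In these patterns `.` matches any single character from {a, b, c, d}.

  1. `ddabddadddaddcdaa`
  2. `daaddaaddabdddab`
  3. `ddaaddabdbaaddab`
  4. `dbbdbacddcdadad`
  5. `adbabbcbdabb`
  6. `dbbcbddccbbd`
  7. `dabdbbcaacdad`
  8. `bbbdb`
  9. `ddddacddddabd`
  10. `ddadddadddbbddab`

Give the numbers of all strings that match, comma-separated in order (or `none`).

9

1 → no match
2 → no match
3 → no match
4 → no match
5. `adbabbcbdabb` → no match
6. `dbbcbddccbbd` → no match
7 → no match
8. `bbbdb` → no match
9 → match
10 → no match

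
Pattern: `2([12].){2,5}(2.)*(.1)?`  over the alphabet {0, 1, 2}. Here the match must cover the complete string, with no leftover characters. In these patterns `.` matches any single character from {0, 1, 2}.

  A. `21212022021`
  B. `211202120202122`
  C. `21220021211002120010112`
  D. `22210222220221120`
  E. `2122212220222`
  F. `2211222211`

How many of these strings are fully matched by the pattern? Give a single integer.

1

A → no match
B → match
C → no match
D → no match
E → no match
F → no match
Total matched: 1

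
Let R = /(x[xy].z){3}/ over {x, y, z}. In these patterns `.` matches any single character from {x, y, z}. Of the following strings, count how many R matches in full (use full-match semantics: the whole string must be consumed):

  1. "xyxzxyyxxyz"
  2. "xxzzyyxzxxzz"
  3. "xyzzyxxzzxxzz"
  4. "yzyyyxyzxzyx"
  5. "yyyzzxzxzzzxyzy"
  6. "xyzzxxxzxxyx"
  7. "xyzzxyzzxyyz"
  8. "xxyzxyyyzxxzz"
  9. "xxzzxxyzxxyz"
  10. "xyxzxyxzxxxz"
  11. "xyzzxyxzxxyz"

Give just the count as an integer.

1 → no match
2 → no match
3 → no match
4 → no match — must start with "x"
5 → no match — must start with "x"
6 → no match — must end with "z"
7 → match
8 → no match
9 → match
10 → match
11 → match
Total matched: 4

4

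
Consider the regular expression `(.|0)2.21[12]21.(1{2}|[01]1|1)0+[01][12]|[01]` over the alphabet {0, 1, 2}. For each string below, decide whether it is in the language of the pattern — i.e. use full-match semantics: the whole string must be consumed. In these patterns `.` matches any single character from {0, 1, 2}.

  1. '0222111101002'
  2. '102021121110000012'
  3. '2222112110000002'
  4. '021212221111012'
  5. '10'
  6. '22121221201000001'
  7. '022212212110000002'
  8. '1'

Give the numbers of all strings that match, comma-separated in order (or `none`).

6, 7, 8

1 → no match
2 → no match
3 → no match
4 → no match
5. '10' → no match
6 → match
7 → match
8. '1' → match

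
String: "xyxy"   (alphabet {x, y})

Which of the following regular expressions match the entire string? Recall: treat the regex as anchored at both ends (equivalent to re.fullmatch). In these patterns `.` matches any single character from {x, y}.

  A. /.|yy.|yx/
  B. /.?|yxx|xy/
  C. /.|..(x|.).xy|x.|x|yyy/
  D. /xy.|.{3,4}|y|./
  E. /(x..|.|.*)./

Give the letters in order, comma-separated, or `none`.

A → no match
B → no match
C → no match
D → match
E → match

D, E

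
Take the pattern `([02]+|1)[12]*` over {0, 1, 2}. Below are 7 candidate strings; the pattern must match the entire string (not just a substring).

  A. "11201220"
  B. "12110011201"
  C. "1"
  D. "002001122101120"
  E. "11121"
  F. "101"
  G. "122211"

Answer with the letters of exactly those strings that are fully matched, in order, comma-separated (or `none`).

C, E, G

A → no match
B → no match
C → match
D → no match
E → match
F → no match
G → match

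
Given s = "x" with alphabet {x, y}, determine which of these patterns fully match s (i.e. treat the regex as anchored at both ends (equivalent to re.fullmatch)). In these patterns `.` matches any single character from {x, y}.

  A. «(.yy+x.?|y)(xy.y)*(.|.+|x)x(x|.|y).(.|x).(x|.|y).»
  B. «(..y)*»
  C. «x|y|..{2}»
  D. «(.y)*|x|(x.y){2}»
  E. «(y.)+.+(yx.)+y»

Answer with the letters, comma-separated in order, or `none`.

A → no match
B → no match
C → match
D → match
E → no match — must start with "y"

C, D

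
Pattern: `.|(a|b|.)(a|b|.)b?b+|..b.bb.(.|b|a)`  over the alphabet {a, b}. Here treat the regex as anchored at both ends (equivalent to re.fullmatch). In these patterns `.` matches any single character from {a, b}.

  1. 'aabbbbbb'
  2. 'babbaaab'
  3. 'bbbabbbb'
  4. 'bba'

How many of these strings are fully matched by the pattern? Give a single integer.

1. 'aabbbbbb' → match
2. 'babbaaab' → no match
3. 'bbbabbbb' → match
4. 'bba' → no match
Total matched: 2

2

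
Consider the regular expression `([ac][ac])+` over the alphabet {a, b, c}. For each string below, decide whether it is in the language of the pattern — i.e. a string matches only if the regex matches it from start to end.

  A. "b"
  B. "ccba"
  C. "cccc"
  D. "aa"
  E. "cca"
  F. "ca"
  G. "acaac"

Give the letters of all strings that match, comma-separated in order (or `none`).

C, D, F

A → no match
B → no match
C → match
D → match
E → no match
F → match
G → no match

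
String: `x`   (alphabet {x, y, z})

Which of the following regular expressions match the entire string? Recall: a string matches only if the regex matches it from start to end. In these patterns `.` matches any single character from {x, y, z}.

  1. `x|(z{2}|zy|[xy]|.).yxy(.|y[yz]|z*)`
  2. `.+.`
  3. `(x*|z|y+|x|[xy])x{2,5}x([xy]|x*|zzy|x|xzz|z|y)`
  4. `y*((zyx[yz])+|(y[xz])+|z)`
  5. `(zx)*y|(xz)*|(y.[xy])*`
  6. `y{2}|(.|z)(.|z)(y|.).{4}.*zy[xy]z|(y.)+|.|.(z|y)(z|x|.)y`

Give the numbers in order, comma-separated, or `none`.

1, 6

1 → match
2 → no match
3 → no match
4 → no match
5 → no match
6 → match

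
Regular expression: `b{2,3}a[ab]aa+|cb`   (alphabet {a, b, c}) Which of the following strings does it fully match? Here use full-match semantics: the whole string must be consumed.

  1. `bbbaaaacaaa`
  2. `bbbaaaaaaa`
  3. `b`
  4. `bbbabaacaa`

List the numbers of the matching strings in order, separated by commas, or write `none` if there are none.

1 → no match
2 → match
3 → no match
4 → no match

2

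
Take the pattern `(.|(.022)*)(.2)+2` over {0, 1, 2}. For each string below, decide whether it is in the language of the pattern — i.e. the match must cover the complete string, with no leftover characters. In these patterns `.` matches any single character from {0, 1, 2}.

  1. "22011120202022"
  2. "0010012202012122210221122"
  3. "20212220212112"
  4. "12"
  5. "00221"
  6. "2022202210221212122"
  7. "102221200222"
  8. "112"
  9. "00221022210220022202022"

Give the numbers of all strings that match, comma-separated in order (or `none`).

6

1 → no match
2 → no match
3 → no match — must end with "22"
4. "12" → no match — must end with "22"
5. "00221" → no match — must end with "22"
6 → match
7. "102221200222" → no match
8. "112" → no match — must end with "22"
9 → no match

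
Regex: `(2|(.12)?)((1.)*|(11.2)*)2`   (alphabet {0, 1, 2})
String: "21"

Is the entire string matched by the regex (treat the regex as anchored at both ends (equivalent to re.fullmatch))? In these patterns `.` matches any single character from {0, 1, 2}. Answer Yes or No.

Every match must end with "2", but "21" does not.

No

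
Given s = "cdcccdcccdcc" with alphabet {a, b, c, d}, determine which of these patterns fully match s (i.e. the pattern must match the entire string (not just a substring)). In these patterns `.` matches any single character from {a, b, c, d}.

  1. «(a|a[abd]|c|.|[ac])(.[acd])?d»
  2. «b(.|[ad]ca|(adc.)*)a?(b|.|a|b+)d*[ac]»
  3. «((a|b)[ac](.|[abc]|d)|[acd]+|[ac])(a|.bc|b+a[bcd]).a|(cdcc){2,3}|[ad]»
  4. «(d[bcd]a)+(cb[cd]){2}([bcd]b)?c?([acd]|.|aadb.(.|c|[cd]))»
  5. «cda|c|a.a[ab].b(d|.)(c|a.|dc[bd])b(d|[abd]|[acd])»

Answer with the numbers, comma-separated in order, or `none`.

3

1 → no match — must end with "d"
2 → no match — must start with "b"
3 → match
4 → no match — must start with "d"
5 → no match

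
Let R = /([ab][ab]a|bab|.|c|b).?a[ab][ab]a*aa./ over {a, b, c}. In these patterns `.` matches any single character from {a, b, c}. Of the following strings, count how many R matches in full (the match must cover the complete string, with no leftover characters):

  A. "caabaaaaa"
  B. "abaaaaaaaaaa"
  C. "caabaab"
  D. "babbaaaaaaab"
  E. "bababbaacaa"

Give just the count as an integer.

4

A → match
B → match
C → match
D → match
E → no match
Total matched: 4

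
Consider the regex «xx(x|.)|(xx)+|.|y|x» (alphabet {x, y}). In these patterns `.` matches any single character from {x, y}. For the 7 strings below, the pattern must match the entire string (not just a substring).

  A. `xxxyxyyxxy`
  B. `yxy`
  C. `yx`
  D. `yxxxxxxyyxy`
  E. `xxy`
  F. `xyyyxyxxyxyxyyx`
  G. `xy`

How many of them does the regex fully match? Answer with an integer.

A. `xxxyxyyxxy` → no match
B. `yxy` → no match
C. `yx` → no match
D. `yxxxxxxyyxy` → no match
E. `xxy` → match
F → no match
G. `xy` → no match
Total matched: 1

1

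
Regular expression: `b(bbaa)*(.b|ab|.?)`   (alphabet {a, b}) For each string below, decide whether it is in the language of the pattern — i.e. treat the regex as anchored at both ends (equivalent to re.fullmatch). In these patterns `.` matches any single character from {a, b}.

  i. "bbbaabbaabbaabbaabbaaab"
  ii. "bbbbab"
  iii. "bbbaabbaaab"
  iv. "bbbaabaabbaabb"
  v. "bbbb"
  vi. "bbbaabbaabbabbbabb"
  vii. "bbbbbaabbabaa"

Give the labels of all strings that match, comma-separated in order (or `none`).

i, iii

i → match
ii → no match
iii → match
iv → no match
v → no match
vi → no match
vii → no match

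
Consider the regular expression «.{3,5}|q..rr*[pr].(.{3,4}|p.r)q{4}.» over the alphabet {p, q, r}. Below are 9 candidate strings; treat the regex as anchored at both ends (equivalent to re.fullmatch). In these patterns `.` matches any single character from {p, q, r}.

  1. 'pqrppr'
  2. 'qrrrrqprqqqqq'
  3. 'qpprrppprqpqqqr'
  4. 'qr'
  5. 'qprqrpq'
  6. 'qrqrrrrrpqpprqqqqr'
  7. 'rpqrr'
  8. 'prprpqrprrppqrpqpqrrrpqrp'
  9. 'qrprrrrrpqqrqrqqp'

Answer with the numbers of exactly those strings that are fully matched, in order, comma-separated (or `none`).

1 → no match
2 → no match
3 → no match
4 → no match
5 → no match
6 → match
7 → match
8 → no match
9 → no match

6, 7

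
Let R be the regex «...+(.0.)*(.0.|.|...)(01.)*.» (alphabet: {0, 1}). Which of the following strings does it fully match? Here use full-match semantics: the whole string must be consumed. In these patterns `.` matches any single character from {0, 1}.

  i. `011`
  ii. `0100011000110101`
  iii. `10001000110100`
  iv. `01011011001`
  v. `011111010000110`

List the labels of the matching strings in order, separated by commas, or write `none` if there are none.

i → no match
ii → match
iii → match
iv → match
v → match

ii, iii, iv, v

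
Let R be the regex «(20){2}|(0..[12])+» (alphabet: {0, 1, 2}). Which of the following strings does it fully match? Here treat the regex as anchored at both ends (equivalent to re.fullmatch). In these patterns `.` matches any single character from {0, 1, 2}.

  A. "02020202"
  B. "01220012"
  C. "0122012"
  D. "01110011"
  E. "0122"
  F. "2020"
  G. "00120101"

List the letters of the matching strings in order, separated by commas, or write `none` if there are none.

A, B, D, E, F, G

A → match
B → match
C → no match
D → match
E → match
F → match
G → match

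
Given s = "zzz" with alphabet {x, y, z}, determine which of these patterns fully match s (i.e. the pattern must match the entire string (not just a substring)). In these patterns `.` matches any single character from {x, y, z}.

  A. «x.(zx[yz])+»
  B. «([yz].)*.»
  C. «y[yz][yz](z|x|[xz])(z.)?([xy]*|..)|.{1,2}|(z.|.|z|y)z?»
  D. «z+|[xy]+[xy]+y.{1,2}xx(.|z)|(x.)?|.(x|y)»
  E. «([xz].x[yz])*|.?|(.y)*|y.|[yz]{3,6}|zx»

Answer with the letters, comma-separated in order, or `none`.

A → no match — must start with "x"
B → match
C → match
D → match
E → match

B, C, D, E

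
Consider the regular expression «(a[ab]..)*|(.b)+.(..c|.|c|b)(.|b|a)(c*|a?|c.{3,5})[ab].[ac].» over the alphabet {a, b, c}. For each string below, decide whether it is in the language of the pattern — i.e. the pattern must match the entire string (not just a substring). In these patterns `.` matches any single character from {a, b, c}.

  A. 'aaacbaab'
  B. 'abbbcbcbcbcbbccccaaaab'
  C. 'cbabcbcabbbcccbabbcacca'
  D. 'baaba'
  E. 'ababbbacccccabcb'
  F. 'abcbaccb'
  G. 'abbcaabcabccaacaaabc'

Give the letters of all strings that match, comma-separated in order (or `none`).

B, E, G

A. 'aaacbaab' → no match
B → match
C → no match
D. 'baaba' → no match
E → match
F. 'abcbaccb' → no match
G → match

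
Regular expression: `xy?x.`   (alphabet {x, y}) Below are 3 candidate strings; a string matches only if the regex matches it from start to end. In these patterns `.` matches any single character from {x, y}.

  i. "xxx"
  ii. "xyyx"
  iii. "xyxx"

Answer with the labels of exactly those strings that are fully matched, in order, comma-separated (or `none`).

i, iii

i → match
ii → no match
iii → match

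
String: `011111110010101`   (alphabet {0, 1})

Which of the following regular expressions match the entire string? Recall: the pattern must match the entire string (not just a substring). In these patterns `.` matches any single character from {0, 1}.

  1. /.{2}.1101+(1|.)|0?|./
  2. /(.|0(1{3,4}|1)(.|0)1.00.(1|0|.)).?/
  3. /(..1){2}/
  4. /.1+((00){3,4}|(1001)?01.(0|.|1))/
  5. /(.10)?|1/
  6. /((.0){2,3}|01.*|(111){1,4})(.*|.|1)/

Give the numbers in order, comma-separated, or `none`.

1 → no match
2 → no match
3 → no match
4 → match
5 → no match
6 → match

4, 6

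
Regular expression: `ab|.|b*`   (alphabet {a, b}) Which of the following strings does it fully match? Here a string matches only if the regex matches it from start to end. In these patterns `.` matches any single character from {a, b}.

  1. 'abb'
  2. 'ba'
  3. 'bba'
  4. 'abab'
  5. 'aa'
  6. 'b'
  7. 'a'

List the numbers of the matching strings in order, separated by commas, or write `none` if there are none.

1. 'abb' → no match
2. 'ba' → no match
3. 'bba' → no match
4. 'abab' → no match
5. 'aa' → no match
6. 'b' → match
7. 'a' → match

6, 7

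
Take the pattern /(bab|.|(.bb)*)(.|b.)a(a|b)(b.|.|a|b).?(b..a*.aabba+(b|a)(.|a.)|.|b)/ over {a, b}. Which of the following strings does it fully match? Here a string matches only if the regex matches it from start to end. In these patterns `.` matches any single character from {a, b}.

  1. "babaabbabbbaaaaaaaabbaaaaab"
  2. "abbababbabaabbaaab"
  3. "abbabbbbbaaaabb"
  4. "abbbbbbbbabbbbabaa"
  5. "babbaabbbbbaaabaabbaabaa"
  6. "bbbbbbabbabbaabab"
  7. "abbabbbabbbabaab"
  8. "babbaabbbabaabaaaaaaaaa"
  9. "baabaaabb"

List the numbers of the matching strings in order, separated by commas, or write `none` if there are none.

1 → match
2 → match
3 → match
4 → match
5 → match
6 → match
7 → no match
8 → no match
9 → no match

1, 2, 3, 4, 5, 6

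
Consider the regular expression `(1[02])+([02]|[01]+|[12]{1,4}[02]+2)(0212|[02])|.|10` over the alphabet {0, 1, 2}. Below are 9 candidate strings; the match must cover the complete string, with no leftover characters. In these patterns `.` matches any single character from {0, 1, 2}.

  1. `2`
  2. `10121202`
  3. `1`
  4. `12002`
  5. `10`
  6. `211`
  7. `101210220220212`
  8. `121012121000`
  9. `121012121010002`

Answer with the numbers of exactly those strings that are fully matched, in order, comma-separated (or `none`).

1 → match
2 → match
3 → match
4 → match
5 → match
6 → no match
7 → match
8 → match
9 → match

1, 2, 3, 4, 5, 7, 8, 9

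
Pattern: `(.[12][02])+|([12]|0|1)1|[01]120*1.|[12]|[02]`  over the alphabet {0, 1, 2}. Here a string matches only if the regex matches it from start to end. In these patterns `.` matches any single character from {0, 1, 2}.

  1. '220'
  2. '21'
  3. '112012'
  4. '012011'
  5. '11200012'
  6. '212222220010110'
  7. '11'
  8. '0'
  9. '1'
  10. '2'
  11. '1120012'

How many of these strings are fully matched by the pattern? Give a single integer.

1. '220' → match
2. '21' → match
3. '112012' → match
4. '012011' → match
5. '11200012' → match
6 → match
7. '11' → match
8. '0' → match
9. '1' → match
10. '2' → match
11. '1120012' → match
Total matched: 11

11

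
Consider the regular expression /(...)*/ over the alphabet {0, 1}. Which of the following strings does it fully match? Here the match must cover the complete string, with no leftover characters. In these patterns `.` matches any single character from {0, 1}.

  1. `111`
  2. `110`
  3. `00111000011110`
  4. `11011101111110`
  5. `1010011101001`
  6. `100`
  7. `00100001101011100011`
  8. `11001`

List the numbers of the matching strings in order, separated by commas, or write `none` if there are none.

1, 2, 6

1 → match
2 → match
3 → no match
4 → no match
5 → no match
6 → match
7 → no match
8 → no match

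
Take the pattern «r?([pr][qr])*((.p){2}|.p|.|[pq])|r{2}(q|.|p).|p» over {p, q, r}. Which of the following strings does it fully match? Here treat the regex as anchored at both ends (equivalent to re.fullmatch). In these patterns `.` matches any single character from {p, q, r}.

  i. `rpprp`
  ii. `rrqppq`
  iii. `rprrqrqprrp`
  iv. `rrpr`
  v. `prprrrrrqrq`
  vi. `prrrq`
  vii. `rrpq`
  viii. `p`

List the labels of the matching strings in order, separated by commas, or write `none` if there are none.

i. `rpprp` → match
ii. `rrqppq` → no match
iii. `rprrqrqprrp` → match
iv. `rrpr` → match
v. `prprrrrrqrq` → no match
vi. `prrrq` → match
vii. `rrpq` → match
viii. `p` → match

i, iii, iv, vi, vii, viii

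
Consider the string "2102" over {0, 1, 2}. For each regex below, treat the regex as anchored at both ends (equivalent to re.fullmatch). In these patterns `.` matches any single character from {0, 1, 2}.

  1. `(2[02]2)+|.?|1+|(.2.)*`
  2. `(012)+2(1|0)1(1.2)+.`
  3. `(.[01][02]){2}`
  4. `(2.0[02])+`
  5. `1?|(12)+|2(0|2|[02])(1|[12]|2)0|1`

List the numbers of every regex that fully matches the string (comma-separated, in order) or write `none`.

4

1 → no match
2 → no match — must start with "012"
3 → no match
4 → match
5 → no match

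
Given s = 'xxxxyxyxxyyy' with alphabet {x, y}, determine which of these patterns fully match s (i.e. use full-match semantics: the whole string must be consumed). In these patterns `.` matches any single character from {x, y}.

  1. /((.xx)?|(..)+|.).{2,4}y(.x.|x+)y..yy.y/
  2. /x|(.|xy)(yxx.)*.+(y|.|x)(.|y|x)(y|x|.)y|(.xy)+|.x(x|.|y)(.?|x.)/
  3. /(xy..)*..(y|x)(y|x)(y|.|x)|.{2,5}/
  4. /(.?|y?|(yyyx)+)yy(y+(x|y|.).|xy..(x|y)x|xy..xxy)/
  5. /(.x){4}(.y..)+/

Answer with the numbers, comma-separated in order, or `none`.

1 → no match
2 → match
3 → no match
4 → no match
5 → match

2, 5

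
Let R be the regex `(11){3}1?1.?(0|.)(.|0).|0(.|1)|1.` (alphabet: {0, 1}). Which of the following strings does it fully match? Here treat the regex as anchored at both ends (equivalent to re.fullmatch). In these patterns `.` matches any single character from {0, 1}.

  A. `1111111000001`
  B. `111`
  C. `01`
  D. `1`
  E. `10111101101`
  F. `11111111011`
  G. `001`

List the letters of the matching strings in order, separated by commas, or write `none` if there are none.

A → no match
B → no match
C → match
D → no match
E → no match
F → match
G → no match

C, F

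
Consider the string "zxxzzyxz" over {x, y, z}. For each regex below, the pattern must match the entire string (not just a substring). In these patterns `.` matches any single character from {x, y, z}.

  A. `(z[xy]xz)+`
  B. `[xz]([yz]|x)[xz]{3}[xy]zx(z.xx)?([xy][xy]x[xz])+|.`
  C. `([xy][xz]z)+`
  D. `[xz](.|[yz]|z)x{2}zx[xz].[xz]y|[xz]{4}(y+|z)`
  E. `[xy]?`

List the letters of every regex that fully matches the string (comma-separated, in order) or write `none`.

A

A → match
B → no match
C → no match
D → no match
E → no match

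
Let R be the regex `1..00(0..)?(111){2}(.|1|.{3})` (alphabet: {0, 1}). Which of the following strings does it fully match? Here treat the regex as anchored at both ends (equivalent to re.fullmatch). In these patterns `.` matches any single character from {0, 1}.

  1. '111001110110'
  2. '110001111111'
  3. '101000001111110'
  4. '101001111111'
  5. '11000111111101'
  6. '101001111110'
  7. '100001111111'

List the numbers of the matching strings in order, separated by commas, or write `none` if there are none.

1 → no match
2 → match
3 → match
4 → match
5 → match
6 → match
7 → match

2, 3, 4, 5, 6, 7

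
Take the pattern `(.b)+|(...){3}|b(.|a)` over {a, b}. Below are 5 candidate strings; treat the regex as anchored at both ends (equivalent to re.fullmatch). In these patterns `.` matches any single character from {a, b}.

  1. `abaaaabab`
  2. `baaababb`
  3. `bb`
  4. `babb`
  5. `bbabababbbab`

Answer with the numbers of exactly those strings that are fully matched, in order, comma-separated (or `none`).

1, 3, 5

1 → match
2 → no match
3 → match
4 → no match
5 → match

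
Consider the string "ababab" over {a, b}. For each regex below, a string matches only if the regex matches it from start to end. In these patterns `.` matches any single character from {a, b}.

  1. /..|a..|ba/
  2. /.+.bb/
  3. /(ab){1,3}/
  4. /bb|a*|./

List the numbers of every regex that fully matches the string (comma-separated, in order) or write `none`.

1 → no match
2 → no match — must end with "bb"
3 → match
4 → no match

3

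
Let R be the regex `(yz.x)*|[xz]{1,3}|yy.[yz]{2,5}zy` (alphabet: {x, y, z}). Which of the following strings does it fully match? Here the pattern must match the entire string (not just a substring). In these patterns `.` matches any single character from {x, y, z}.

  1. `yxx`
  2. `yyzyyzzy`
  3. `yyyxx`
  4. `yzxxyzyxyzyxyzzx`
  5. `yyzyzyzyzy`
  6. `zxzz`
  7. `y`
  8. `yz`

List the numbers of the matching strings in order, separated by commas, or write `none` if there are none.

1 → no match
2 → match
3 → no match
4 → match
5 → match
6 → no match
7 → no match
8 → no match

2, 4, 5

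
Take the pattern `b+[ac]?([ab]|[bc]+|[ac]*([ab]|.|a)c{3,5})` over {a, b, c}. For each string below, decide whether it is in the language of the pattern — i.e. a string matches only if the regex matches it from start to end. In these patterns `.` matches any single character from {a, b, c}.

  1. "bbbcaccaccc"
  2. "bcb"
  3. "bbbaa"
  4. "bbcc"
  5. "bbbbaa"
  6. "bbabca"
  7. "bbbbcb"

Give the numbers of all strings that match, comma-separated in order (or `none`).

1, 2, 3, 4, 5, 7

1. "bbbcaccaccc" → match
2. "bcb" → match
3. "bbbaa" → match
4. "bbcc" → match
5. "bbbbaa" → match
6. "bbabca" → no match
7. "bbbbcb" → match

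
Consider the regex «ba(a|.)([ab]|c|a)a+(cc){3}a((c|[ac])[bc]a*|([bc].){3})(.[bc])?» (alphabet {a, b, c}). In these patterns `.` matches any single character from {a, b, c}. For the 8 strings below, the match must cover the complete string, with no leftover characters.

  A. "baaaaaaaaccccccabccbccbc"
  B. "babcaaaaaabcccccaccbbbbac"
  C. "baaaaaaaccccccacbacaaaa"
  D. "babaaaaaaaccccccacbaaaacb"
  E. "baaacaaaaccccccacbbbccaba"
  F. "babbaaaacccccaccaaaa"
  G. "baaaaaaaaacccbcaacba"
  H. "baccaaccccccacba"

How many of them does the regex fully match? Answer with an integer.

A → match
B → no match
C → no match
D → match
E → no match
F → no match
G → no match
H → match
Total matched: 3

3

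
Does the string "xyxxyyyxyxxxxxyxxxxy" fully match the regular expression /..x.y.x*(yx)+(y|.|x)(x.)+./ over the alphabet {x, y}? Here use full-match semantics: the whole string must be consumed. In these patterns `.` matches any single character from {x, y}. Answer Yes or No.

Yes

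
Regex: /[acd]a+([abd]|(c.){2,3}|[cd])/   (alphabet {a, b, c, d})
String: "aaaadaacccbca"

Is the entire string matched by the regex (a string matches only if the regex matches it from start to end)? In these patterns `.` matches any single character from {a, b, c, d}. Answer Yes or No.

No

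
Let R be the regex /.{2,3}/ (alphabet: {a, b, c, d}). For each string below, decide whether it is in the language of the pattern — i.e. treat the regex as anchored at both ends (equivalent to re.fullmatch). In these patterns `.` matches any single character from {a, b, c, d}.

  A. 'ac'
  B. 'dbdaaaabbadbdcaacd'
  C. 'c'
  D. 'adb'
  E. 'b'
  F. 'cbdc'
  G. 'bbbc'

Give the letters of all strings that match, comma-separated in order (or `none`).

A. 'ac' → match
B → no match
C. 'c' → no match
D. 'adb' → match
E. 'b' → no match
F. 'cbdc' → no match
G. 'bbbc' → no match

A, D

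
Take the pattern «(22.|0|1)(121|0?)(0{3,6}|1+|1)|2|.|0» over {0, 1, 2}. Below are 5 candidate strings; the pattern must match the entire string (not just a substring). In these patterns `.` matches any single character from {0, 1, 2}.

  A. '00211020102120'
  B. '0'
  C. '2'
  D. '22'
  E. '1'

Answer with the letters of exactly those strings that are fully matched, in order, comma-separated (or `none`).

B, C, E

A → no match
B → match
C → match
D → no match
E → match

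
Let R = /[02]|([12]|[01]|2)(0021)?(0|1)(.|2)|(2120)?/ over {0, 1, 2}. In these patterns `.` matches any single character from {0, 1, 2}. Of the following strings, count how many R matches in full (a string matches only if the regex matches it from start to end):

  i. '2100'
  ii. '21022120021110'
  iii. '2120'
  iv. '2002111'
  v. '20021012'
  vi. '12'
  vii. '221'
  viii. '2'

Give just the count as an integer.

i → no match
ii → no match
iii → match
iv → match
v → no match
vi → no match
vii → no match
viii → match
Total matched: 3

3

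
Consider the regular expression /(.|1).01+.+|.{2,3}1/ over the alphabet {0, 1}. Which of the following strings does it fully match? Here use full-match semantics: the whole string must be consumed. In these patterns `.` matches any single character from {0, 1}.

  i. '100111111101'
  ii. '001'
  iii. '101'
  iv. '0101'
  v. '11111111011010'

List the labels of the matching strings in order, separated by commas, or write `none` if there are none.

i → match
ii → match
iii → match
iv → match
v → no match

i, ii, iii, iv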